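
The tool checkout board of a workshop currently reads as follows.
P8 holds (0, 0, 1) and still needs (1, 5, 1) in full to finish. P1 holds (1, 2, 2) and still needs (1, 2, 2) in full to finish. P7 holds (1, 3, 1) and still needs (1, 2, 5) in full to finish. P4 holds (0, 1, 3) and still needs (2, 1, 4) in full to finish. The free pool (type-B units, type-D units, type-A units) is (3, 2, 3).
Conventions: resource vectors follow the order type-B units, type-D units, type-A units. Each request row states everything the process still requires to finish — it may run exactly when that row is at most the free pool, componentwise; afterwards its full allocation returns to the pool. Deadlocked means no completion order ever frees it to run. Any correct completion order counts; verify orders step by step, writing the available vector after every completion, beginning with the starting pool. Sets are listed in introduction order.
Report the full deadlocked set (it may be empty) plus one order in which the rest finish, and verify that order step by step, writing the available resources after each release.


Nothing here is deadlocked.
Key observation: beginning at P1, releases accumulate fast enough that every process eventually fits.
The rest can finish in the order P1, P7, P4, P8. Check, step by step:
  pool = (3, 2, 3)
  P1 needs (1, 2, 2) <= (3, 2, 3) -> finishes; pool += (1, 2, 2) = (4, 4, 5)
  P7 needs (1, 2, 5) <= (4, 4, 5) -> finishes; pool += (1, 3, 1) = (5, 7, 6)
  P4 needs (2, 1, 4) <= (5, 7, 6) -> finishes; pool += (0, 1, 3) = (5, 8, 9)
  P8 needs (1, 5, 1) <= (5, 8, 9) -> finishes; pool += (0, 0, 1) = (5, 8, 10)


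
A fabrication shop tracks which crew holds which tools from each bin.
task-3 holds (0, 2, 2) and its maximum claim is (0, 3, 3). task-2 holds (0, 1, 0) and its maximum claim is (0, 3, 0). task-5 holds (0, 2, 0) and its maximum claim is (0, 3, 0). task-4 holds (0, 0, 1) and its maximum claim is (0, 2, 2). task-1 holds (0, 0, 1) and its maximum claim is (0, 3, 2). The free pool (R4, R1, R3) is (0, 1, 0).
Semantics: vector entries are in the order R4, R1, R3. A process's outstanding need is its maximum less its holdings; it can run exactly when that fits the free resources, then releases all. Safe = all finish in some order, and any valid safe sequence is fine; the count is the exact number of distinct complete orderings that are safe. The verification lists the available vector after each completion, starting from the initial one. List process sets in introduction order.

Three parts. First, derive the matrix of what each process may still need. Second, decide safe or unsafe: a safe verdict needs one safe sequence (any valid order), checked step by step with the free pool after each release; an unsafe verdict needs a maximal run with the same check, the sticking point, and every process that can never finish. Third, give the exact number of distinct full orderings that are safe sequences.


(1) Outstanding need per process (order R4, R1, R3):
  task-3: (0, 1, 1)
  task-2: (0, 2, 0)
  task-5: (0, 1, 0)
  task-4: (0, 2, 1)
  task-1: (0, 3, 1)
(2) UNSAFE — no complete ordering exists.
Key observation: R3 is the bottleneck — with task-5, task-2 done the pool holds (0, 4, 0), short of every remaining need.
The run task-5, task-2 cannot be extended any further. Step-by-step check:
  pool = (0, 1, 0)
  task-5 needs (0, 1, 0) <= (0, 1, 0) -> finishes; pool += (0, 2, 0) = (0, 3, 0)
  task-2 needs (0, 2, 0) <= (0, 3, 0) -> finishes; pool += (0, 1, 0) = (0, 4, 0)
  task-3 cannot run: need (0, 1, 1) vs free (0, 4, 0) (insufficient R3)
  task-4 cannot run: need (0, 2, 1) vs free (0, 4, 0) (insufficient R3)
  task-1 cannot run: need (0, 3, 1) vs free (0, 4, 0) (insufficient R3)
Never able to finish: task-3, task-4 and task-1.
(3) Exactly 0 of the possible complete orderings are safe sequences.


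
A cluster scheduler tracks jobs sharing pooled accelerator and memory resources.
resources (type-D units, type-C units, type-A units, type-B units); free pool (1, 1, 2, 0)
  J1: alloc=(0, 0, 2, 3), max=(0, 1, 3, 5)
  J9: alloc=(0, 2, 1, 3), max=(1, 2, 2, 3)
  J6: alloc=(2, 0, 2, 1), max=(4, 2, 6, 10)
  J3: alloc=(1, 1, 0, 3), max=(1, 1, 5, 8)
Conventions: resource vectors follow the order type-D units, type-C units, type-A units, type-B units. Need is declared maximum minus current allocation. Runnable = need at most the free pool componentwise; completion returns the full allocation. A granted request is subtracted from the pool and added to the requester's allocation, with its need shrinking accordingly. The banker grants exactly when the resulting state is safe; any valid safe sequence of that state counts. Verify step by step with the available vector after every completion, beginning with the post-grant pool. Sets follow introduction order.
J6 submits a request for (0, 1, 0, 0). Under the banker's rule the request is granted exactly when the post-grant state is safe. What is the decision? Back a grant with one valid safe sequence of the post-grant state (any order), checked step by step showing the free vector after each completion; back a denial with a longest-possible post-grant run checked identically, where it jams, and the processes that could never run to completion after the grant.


GRANT. The post-grant state is safe; one safe sequence: J9, J1, J3, J6.
Key observation: after the grant the pool drops to (1, 0, 2, 0), which still lets J9 finish first and unwind the rest.
Verifying the post-grant state step by step:
  pool = (1, 0, 2, 0)
  run J9 (needs (1, 0, 1, 0), free (1, 0, 2, 0)); after release of (0, 2, 1, 3) the pool is (1, 2, 3, 3)
  run J1 (needs (0, 1, 1, 2), free (1, 2, 3, 3)); after release of (0, 0, 2, 3) the pool is (1, 2, 5, 6)
  run J3 (needs (0, 0, 5, 5), free (1, 2, 5, 6)); after release of (1, 1, 0, 3) the pool is (2, 3, 5, 9)
  run J6 (needs (2, 1, 4, 9), free (2, 3, 5, 9)); after release of (2, 1, 2, 1) the pool is (4, 4, 7, 10)


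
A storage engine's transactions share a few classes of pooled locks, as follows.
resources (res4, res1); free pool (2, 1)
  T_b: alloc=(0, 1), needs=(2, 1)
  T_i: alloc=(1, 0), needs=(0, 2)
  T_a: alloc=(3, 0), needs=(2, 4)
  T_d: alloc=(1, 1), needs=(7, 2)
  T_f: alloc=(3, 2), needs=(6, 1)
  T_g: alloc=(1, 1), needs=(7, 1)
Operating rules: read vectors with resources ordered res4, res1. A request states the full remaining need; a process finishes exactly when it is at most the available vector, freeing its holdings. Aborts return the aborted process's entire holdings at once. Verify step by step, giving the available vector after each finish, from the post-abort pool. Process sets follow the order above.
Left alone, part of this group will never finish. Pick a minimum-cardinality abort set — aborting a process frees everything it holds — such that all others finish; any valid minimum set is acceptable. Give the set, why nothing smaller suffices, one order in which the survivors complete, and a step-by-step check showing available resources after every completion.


Minimum abort set: T_f.
Key observation: T_a had no path to completion before; after the abort of T_f ((3, 2) returned), step 3 is where it fits.
Minimality: the empty abort set fails — the state is deadlocked as it stands.
One survivor order: T_i, T_b, T_a, T_d, T_g. Walking it through (post-abort pool first):
  pool = (5, 3)
  run T_i (needs (0, 2), free (5, 3)); after release of (1, 0) the pool is (6, 3)
  run T_b (needs (2, 1), free (6, 3)); after release of (0, 1) the pool is (6, 4)
  run T_a (needs (2, 4), free (6, 4)); after release of (3, 0) the pool is (9, 4)
  run T_d (needs (7, 2), free (9, 4)); after release of (1, 1) the pool is (10, 5)
  run T_g (needs (7, 1), free (10, 5)); after release of (1, 1) the pool is (11, 6)


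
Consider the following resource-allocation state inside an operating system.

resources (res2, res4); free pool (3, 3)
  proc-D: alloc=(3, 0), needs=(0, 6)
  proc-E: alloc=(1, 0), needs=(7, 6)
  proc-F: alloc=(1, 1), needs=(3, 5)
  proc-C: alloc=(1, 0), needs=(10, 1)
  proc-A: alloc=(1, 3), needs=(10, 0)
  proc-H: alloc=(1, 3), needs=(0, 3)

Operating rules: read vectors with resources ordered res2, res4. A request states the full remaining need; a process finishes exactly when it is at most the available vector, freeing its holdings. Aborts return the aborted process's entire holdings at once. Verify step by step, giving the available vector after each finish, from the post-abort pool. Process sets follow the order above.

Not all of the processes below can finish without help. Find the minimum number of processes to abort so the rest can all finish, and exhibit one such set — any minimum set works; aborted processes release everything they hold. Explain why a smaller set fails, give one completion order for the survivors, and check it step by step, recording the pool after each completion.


Minimum abort set: proc-C.
Key observation: proc-A could never have finished before the abort; with (1, 0) returned by proc-C, it fits at step 5.
No smaller set exists: with zero aborts the deadlock remains.
One survivor order: proc-H, proc-D, proc-E, proc-F, proc-A. Verifying each step (post-abort pool first):
  pool = (4, 3)
  proc-H needs (0, 3) <= (4, 3) -> finishes; pool += (1, 3) = (5, 6)
  proc-D needs (0, 6) <= (5, 6) -> finishes; pool += (3, 0) = (8, 6)
  proc-E needs (7, 6) <= (8, 6) -> finishes; pool += (1, 0) = (9, 6)
  proc-F needs (3, 5) <= (9, 6) -> finishes; pool += (1, 1) = (10, 7)
  proc-A needs (10, 0) <= (10, 7) -> finishes; pool += (1, 3) = (11, 10)


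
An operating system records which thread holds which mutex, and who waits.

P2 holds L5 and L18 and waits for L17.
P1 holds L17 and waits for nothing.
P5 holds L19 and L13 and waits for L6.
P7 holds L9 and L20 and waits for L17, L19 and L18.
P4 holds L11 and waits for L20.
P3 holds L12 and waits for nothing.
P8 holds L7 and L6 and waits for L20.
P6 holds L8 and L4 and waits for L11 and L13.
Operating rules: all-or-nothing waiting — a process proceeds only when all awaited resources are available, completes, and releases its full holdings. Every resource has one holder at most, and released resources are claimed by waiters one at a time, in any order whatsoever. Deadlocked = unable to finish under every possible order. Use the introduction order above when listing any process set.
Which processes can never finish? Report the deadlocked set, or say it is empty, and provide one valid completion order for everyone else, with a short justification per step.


Deadlocked set: P5, P7, P4, P8 and P6.
Key observation: along P5 -> P8 -> P7 -> P5, each member waits on what the next one holds — a deadlock; P4 and P6 wait into the deadlock from upstream.
A valid finishing order for the others: P1, P2, P3.
Verifying each step:
  P1 waits on nothing -> runs at once and releases L17
  P2 waits on L17 — all released -> runs and releases L5 and L18
  P3 waits on nothing -> runs at once and releases L12


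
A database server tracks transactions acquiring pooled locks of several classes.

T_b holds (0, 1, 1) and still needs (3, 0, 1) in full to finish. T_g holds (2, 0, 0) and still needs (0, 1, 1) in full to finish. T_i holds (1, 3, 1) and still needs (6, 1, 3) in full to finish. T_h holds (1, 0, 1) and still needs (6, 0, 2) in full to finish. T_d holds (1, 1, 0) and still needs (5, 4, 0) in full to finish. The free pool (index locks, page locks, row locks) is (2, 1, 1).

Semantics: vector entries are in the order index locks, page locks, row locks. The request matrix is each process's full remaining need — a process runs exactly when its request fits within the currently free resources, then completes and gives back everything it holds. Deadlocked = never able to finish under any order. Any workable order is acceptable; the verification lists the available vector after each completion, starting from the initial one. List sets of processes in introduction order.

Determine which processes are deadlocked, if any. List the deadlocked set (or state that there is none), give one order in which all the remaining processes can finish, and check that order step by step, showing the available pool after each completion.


The deadlocked set is T_i, T_h and T_d.
Key observation: T_g, T_b can finish, but then (4, 2, 2) is all there is, and the blocked group's index locks demands exceed it.
A valid finishing order for the others: T_g, T_b. Walking it through:
  pool = (2, 1, 1)
  run T_g (needs (0, 1, 1), free (2, 1, 1)); after release of (2, 0, 0) the pool is (4, 1, 1)
  run T_b (needs (3, 0, 1), free (4, 1, 1)); after release of (0, 1, 1) the pool is (4, 2, 2)
The stuck group stays short no matter what:
  blocked: T_i wants (6, 1, 3), pool (4, 2, 2) — not enough index locks and row locks
  blocked: T_h wants (6, 0, 2), pool (4, 2, 2) — not enough index locks
  blocked: T_d wants (5, 4, 0), pool (4, 2, 2) — not enough index locks and page locks


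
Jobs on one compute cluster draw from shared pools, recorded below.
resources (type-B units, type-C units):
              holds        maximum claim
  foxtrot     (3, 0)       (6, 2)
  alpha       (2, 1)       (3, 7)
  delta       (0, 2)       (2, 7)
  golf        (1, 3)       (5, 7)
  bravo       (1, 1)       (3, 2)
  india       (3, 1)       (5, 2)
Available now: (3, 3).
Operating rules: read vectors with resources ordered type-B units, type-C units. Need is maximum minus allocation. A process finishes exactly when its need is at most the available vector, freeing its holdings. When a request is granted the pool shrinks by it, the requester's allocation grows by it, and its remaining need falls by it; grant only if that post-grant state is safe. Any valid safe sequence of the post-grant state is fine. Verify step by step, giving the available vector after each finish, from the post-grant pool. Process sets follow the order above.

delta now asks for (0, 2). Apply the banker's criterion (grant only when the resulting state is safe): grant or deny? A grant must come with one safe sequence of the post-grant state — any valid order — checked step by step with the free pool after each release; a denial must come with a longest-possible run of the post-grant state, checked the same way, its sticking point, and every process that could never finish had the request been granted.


GRANT — the state after the grant stays safe, e.g. via bravo, india, delta, golf, foxtrot, alpha.
Key observation: after the grant the pool drops to (3, 1), which still lets bravo finish first and unwind the rest.
Check on the post-grant state, step by step:
  pool = (3, 1)
  run bravo (needs (2, 1), free (3, 1)); after release of (1, 1) the pool is (4, 2)
  run india (needs (2, 1), free (4, 2)); after release of (3, 1) the pool is (7, 3)
  run delta (needs (2, 3), free (7, 3)); after release of (0, 4) the pool is (7, 7)
  run golf (needs (4, 4), free (7, 7)); after release of (1, 3) the pool is (8, 10)
  run foxtrot (needs (3, 2), free (8, 10)); after release of (3, 0) the pool is (11, 10)
  run alpha (needs (1, 6), free (11, 10)); after release of (2, 1) the pool is (13, 11)


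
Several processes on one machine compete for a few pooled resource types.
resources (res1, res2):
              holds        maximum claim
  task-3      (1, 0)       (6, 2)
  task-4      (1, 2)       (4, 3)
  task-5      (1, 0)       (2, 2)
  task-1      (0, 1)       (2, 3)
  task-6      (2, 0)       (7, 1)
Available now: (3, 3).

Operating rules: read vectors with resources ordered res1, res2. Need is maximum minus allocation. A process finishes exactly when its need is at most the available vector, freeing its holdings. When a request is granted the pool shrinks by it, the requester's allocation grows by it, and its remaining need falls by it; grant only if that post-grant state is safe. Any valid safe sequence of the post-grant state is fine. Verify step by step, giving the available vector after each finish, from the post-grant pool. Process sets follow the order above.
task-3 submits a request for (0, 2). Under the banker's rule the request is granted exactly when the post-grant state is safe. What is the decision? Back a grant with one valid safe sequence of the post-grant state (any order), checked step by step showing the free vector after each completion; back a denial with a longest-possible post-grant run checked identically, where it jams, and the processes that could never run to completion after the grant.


GRANT — the state after the grant stays safe, e.g. via task-4, task-5, task-6, task-1, task-3.
Key observation: (3, 1) free after granting still covers task-4 first, and each release covers the next.
Verifying the post-grant state step by step:
  pool = (3, 1)
  task-4 needs (3, 1) <= (3, 1) -> finishes; pool += (1, 2) = (4, 3)
  task-5 needs (1, 2) <= (4, 3) -> finishes; pool += (1, 0) = (5, 3)
  task-6 needs (5, 1) <= (5, 3) -> finishes; pool += (2, 0) = (7, 3)
  task-1 needs (2, 2) <= (7, 3) -> finishes; pool += (0, 1) = (7, 4)
  task-3 needs (5, 0) <= (7, 4) -> finishes; pool += (1, 2) = (8, 6)


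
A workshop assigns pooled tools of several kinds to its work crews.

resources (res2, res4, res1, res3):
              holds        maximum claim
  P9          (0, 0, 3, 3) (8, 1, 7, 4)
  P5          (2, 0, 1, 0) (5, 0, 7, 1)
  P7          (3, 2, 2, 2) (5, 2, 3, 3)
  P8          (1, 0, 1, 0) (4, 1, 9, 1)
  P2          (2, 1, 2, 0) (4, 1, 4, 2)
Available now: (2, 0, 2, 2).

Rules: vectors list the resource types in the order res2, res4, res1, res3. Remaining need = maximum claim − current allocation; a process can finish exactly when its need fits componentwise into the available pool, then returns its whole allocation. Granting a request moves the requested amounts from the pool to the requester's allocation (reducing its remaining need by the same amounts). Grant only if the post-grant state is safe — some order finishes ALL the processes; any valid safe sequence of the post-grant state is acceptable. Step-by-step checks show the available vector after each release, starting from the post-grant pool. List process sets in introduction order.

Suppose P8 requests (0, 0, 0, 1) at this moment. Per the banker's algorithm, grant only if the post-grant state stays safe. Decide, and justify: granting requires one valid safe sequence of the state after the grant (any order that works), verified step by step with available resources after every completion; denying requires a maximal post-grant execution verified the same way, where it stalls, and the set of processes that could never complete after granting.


GRANT: granting preserves safety; a valid post-grant sequence is P7, P2, P5, P9, P8.
Key observation: post-grant, (2, 0, 2, 1) remains, and an order beginning with P7 completes everyone.
Step-by-step check of the post-grant state:
  pool = (2, 0, 2, 1)
  P7 needs (2, 0, 1, 1) <= (2, 0, 2, 1) -> finishes; pool += (3, 2, 2, 2) = (5, 2, 4, 3)
  P2 needs (2, 0, 2, 2) <= (5, 2, 4, 3) -> finishes; pool += (2, 1, 2, 0) = (7, 3, 6, 3)
  P5 needs (3, 0, 6, 1) <= (7, 3, 6, 3) -> finishes; pool += (2, 0, 1, 0) = (9, 3, 7, 3)
  P9 needs (8, 1, 4, 1) <= (9, 3, 7, 3) -> finishes; pool += (0, 0, 3, 3) = (9, 3, 10, 6)
  P8 needs (3, 1, 8, 0) <= (9, 3, 10, 6) -> finishes; pool += (1, 0, 1, 1) = (10, 3, 11, 7)


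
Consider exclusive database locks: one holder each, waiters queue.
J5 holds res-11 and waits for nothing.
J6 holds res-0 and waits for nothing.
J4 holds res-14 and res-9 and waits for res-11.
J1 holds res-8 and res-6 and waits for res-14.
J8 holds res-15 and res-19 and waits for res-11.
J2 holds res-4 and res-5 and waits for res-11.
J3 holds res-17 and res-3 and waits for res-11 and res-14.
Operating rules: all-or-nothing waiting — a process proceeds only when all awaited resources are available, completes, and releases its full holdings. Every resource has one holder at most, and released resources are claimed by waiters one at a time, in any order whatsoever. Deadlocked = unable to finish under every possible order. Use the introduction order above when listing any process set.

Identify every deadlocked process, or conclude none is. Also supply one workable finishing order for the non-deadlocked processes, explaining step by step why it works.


The deadlocked set is empty.
Key observation: all waits point, directly or indirectly, at processes that can finish, so nothing is permanently blocked.
The rest can finish in the order J5, J8, J4, J3, J2, J6, J1.
Walking it through:
  J5: no waits; runs immediately, freeing res-11
  run J8 (all its waits — res-11 — are resolved); releases res-15 and res-19
  run J4 (all its waits — res-11 — are resolved); releases res-14 and res-9
  run J3 (all its waits — res-11 and res-14 — are resolved); releases res-17 and res-3
  run J2 (all its waits — res-11 — are resolved); releases res-4 and res-5
  J6: no waits; runs immediately, freeing res-0
  run J1 (all its waits — res-14 — are resolved); releases res-8 and res-6


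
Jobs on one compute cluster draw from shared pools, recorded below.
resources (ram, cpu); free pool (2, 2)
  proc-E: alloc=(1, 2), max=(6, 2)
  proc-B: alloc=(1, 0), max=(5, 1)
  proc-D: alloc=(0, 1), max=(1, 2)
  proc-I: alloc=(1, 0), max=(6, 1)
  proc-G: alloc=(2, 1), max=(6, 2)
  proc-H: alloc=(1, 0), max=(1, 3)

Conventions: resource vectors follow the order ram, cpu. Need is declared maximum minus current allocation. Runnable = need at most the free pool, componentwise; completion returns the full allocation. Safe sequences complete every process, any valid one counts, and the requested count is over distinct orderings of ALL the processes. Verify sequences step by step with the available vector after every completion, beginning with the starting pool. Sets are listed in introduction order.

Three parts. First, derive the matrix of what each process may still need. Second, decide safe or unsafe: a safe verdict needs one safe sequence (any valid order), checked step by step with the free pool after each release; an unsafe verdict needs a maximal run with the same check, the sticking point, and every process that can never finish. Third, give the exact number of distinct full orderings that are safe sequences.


(1) Remaining need (order ram, cpu):
  proc-E: (5, 0)
  proc-B: (4, 1)
  proc-D: (1, 1)
  proc-I: (5, 1)
  proc-G: (4, 1)
  proc-H: (0, 3)
(2) UNSAFE.
Key observation: after proc-D, proc-H complete, (3, 3) is the best the pool ever gets, yet each leftover process wants more ram.
A maximal execution: proc-D, proc-H — then nothing else fits. Verifying each step:
  pool = (2, 2)
  proc-D needs (1, 1) <= (2, 2) -> finishes; pool += (0, 1) = (2, 3)
  proc-H needs (0, 3) <= (2, 3) -> finishes; pool += (1, 0) = (3, 3)
  proc-E cannot run: need (5, 0) vs free (3, 3) (insufficient ram)
  proc-B cannot run: need (4, 1) vs free (3, 3) (insufficient ram)
  proc-I cannot run: need (5, 1) vs free (3, 3) (insufficient ram)
  proc-G cannot run: need (4, 1) vs free (3, 3) (insufficient ram)
Permanently blocked: proc-E, proc-B, proc-I and proc-G.
(3) Exactly 0 of the possible complete orderings are safe sequences.


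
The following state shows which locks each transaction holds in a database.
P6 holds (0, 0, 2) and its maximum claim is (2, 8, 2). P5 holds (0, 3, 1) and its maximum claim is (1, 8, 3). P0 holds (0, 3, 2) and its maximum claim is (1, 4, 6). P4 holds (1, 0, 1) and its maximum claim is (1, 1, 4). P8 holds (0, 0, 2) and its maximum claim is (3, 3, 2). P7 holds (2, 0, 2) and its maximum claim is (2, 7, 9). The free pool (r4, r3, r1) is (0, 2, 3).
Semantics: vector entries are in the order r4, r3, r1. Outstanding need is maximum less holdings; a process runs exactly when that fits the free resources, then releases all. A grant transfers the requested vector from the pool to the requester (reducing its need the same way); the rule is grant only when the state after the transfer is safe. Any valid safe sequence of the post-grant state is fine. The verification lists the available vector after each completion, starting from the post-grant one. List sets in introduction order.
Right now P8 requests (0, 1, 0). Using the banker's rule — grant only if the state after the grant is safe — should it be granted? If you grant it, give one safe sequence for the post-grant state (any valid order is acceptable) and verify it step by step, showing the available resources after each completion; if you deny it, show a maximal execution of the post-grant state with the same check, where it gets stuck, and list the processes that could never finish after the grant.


DENY: after the grant no complete ordering would exist.
Key observation: after P4, P0 the pool peaks at (1, 4, 6), and each blocked process is short somewhere: P6 on r4, r3; P5 on r3; P8 on r4; P7 on r3, r1.
After a pretend grant, a maximal execution: P4, P0 — then nothing else fits. Step-by-step check:
  pool = (0, 1, 3)
  P4: need (0, 1, 3) fits (0, 1, 3); releases (1, 0, 1), pool now (1, 1, 4)
  P0: need (1, 1, 4) fits (1, 1, 4); releases (0, 3, 2), pool now (1, 4, 6)
  blocked: P6 wants (2, 8, 0), pool (1, 4, 6) — not enough r4 and r3
  blocked: P5 wants (1, 5, 2), pool (1, 4, 6) — not enough r3
  blocked: P8 wants (3, 2, 0), pool (1, 4, 6) — not enough r4
  blocked: P7 wants (0, 7, 7), pool (1, 4, 6) — not enough r3 and r1
Processes that could never finish after the grant: P6, P5, P8 and P7.


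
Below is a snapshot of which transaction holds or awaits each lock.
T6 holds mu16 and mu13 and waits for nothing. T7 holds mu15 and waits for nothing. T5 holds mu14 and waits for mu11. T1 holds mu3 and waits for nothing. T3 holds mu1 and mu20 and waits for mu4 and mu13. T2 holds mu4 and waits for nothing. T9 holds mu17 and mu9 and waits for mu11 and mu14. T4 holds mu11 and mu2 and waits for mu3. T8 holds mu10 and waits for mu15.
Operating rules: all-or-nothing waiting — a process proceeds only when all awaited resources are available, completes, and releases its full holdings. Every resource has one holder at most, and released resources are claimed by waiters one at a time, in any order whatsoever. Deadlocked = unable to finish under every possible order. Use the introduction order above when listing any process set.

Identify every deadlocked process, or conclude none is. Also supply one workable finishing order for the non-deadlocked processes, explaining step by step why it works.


No process is deadlocked.
Key observation: although several processes wait, no cycle exists — each chain bottoms out at a free runner.
One completion order for the rest: T1, T4, T7, T5, T6, T9, T8, T2, T3.
Check, step by step:
  T1 waits on nothing -> runs at once and releases mu3
  T4 waits on mu3 — all released -> runs and releases mu11 and mu2
  T7 waits on nothing -> runs at once and releases mu15
  T5 waits on mu11 — all released -> runs and releases mu14
  T6 waits on nothing -> runs at once and releases mu16 and mu13
  T9 waits on mu11 and mu14 — all released -> runs and releases mu17 and mu9
  T8 waits on mu15 — all released -> runs and releases mu10
  T2 waits on nothing -> runs at once and releases mu4
  T3 waits on mu4 and mu13 — all released -> runs and releases mu1 and mu20


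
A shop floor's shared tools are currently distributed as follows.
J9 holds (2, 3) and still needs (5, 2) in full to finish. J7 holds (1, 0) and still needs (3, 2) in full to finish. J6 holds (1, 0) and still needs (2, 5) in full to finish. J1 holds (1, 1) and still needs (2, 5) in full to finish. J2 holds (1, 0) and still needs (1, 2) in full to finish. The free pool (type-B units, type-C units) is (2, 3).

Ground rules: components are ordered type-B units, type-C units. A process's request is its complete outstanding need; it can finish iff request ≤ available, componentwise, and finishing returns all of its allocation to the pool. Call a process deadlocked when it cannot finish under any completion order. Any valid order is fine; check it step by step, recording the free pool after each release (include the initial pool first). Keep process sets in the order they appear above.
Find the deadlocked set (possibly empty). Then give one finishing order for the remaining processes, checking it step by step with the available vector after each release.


Deadlocked set: J9, J6 and J1.
Key observation: after J2, J7 the pool peaks at (4, 3), and each blocked process is short somewhere: J9 on type-B units; J6 on type-C units; J1 on type-C units.
A valid finishing order for the others: J2, J7. Check, step by step:
  pool = (2, 3)
  J2: need (1, 2) fits (2, 3); releases (1, 0), pool now (3, 3)
  J7: need (3, 2) fits (3, 3); releases (1, 0), pool now (4, 3)
None of the blocked processes ever fits:
  blocked: J9 wants (5, 2), pool (4, 3) — not enough type-B units
  blocked: J6 wants (2, 5), pool (4, 3) — not enough type-C units
  blocked: J1 wants (2, 5), pool (4, 3) — not enough type-C units


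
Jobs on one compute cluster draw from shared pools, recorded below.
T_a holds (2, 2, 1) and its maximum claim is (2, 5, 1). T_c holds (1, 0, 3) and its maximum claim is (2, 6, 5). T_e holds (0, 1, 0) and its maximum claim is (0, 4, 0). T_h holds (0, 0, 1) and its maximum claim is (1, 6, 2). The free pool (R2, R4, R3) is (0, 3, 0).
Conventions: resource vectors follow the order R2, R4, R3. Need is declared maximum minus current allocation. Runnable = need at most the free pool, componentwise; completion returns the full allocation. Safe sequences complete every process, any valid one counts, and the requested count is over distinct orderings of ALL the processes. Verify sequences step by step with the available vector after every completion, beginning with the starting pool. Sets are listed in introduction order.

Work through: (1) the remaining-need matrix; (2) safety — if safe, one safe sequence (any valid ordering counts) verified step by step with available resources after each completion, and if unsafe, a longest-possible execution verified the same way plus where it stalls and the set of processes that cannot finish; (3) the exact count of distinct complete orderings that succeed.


(1) Outstanding need per process (order R2, R4, R3):
  T_a: (0, 3, 0)
  T_c: (1, 6, 2)
  T_e: (0, 3, 0)
  T_h: (1, 6, 1)
(2) SAFE, for example via the order T_a, T_e, T_h, T_c.
Key observation: T_a is the earliest step where a requested resource binds exactly: need (0, 3, 0), pool (0, 3, 0) at its turn.
Step-by-step check:
  pool = (0, 3, 0)
  T_a: need (0, 3, 0) fits (0, 3, 0); releases (2, 2, 1), pool now (2, 5, 1)
  T_e: need (0, 3, 0) fits (2, 5, 1); releases (0, 1, 0), pool now (2, 6, 1)
  T_h: need (1, 6, 1) fits (2, 6, 1); releases (0, 0, 1), pool now (2, 6, 2)
  T_c: need (1, 6, 2) fits (2, 6, 2); releases (1, 0, 3), pool now (3, 6, 5)
(3) Precisely 2 of the possible complete orderings are safe sequences.


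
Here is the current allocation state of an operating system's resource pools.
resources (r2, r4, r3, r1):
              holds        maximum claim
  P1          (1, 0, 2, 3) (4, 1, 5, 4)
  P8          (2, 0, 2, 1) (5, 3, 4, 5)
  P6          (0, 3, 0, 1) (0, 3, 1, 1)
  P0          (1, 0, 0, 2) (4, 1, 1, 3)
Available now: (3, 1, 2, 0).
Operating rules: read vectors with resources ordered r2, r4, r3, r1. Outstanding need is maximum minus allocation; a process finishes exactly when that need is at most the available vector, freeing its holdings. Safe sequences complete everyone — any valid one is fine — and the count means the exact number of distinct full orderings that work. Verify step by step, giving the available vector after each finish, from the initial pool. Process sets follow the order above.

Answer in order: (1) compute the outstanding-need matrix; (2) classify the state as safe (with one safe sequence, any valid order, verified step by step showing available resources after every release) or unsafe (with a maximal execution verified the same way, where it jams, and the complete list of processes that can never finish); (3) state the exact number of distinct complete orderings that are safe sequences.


(1) Remaining need (order r2, r4, r3, r1):
  P1: (3, 1, 3, 1)
  P8: (3, 3, 2, 4)
  P6: (0, 0, 1, 0)
  P0: (3, 1, 1, 1)
(2) UNSAFE.
Key observation: after P6, P0 the pool peaks at (4, 4, 2, 3), and each blocked process is short somewhere: P1 on r3; P8 on r1.
The run P6, P0 cannot be extended any further. Step-by-step check:
  pool = (3, 1, 2, 0)
  P6: need (0, 0, 1, 0) fits (3, 1, 2, 0); releases (0, 3, 0, 1), pool now (3, 4, 2, 1)
  P0: need (3, 1, 1, 1) fits (3, 4, 2, 1); releases (1, 0, 0, 2), pool now (4, 4, 2, 3)
  P1 still needs (3, 1, 3, 1) but only (4, 4, 2, 3) is free — short on r3
  P8 still needs (3, 3, 2, 4) but only (4, 4, 2, 3) is free — short on r1
Never able to finish: P1 and P8.
(3) Exactly 0 of the possible complete orderings are safe sequences.


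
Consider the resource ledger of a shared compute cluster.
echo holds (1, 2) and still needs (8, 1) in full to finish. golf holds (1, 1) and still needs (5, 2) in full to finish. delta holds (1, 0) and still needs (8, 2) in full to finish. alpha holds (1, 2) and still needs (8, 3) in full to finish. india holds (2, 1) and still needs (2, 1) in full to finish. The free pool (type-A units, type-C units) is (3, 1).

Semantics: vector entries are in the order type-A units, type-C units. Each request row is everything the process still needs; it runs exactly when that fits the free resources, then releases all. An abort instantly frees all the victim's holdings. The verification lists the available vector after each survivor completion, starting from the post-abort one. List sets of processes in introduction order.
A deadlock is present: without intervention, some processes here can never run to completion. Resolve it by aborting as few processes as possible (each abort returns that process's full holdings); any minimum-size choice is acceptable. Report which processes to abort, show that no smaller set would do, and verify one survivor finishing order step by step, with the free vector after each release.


Minimum abort set: echo and delta.
Key observation: alpha could never have finished before the abort; with (2, 2) returned by echo and delta, it fits at step 3.
Why nothing smaller works — every single abort fails: echo alone leaves delta blocked (short on type-A units); golf alone leaves echo blocked (short on type-A units); delta alone leaves echo blocked (short on type-A units); alpha alone leaves echo blocked (short on type-A units); india alone leaves echo blocked (short on type-A units).
One survivor order: golf, india, alpha. Step-by-step check (post-abort pool first):
  pool = (5, 3)
  run golf (needs (5, 2), free (5, 3)); after release of (1, 1) the pool is (6, 4)
  run india (needs (2, 1), free (6, 4)); after release of (2, 1) the pool is (8, 5)
  run alpha (needs (8, 3), free (8, 5)); after release of (1, 2) the pool is (9, 7)


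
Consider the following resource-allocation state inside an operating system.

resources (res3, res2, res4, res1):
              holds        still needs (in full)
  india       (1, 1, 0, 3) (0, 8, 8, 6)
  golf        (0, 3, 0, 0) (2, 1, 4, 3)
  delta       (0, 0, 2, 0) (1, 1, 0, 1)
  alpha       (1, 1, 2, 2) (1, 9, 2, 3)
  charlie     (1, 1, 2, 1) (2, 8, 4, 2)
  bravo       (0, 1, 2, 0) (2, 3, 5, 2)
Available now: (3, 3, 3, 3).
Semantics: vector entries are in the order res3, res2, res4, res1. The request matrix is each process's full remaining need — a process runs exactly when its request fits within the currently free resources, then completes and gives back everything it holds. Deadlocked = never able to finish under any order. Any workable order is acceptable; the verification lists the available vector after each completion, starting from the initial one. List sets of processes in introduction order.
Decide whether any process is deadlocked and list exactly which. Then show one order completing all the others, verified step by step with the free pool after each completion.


The deadlocked set is india, alpha and charlie.
Key observation: once delta, bravo, golf finish, the pool peaks at (3, 7, 7, 3) — and every remaining process still needs more res2 than that.
The rest can finish in the order delta, bravo, golf. Check, step by step:
  pool = (3, 3, 3, 3)
  run delta (needs (1, 1, 0, 1), free (3, 3, 3, 3)); after release of (0, 0, 2, 0) the pool is (3, 3, 5, 3)
  run bravo (needs (2, 3, 5, 2), free (3, 3, 5, 3)); after release of (0, 1, 2, 0) the pool is (3, 4, 7, 3)
  run golf (needs (2, 1, 4, 3), free (3, 4, 7, 3)); after release of (0, 3, 0, 0) the pool is (3, 7, 7, 3)
The blocked processes can never fit:
  blocked: india wants (0, 8, 8, 6), pool (3, 7, 7, 3) — not enough res2, res4 and res1
  blocked: alpha wants (1, 9, 2, 3), pool (3, 7, 7, 3) — not enough res2
  blocked: charlie wants (2, 8, 4, 2), pool (3, 7, 7, 3) — not enough res2


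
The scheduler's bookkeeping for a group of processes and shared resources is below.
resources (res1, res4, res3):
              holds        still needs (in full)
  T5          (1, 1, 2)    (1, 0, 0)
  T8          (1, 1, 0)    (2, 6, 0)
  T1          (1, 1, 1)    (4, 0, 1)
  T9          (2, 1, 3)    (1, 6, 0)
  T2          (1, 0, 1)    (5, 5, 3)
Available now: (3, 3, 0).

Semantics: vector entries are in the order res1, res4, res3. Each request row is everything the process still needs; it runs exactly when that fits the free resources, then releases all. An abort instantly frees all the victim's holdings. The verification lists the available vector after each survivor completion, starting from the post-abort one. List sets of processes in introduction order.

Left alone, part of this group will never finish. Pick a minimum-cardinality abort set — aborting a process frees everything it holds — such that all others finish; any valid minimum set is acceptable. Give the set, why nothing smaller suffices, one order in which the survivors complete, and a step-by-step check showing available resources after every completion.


The answer: abort T9.
Key observation: T8 could never have finished before the abort; with (2, 1, 3) returned by T9, it fits at step 4.
No smaller set exists: with zero aborts the deadlock remains.
Survivors finish in the order: T5, T1, T2, T8. Walking it through (pool after the aborts first):
  pool = (5, 4, 3)
  T5: need (1, 0, 0) fits (5, 4, 3); releases (1, 1, 2), pool now (6, 5, 5)
  T1: need (4, 0, 1) fits (6, 5, 5); releases (1, 1, 1), pool now (7, 6, 6)
  T2: need (5, 5, 3) fits (7, 6, 6); releases (1, 0, 1), pool now (8, 6, 7)
  T8: need (2, 6, 0) fits (8, 6, 7); releases (1, 1, 0), pool now (9, 7, 7)


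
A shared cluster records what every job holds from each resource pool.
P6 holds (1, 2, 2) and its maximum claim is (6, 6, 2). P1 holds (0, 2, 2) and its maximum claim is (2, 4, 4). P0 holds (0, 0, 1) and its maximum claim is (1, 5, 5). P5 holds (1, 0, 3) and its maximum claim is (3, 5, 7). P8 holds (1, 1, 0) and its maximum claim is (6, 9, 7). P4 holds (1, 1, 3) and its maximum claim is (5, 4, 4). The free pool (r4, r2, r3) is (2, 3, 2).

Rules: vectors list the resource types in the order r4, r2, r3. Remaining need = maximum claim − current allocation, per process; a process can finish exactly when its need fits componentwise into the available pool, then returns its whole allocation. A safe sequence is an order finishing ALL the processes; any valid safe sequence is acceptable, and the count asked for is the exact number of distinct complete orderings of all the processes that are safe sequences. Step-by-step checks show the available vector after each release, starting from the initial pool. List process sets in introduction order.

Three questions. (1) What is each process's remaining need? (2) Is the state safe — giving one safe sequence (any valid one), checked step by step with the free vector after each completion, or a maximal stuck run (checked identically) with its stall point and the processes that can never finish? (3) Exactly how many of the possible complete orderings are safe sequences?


(1) Need matrix, components ordered r4, r2, r3:
  P6: (5, 4, 0)
  P1: (2, 2, 2)
  P0: (1, 5, 4)
  P5: (2, 5, 4)
  P8: (5, 8, 7)
  P4: (4, 3, 1)
(2) UNSAFE.
Key observation: after P1, P5, P0 complete, (3, 5, 8) is the best the pool ever gets, yet each leftover process wants more r4.
A maximal execution: P1, P5, P0 — then nothing else fits. Step-by-step check:
  pool = (2, 3, 2)
  P1: need (2, 2, 2) fits (2, 3, 2); releases (0, 2, 2), pool now (2, 5, 4)
  P5: need (2, 5, 4) fits (2, 5, 4); releases (1, 0, 3), pool now (3, 5, 7)
  P0: need (1, 5, 4) fits (3, 5, 7); releases (0, 0, 1), pool now (3, 5, 8)
  P6 still needs (5, 4, 0) but only (3, 5, 8) is free — short on r4
  P8 still needs (5, 8, 7) but only (3, 5, 8) is free — short on r4 and r2
  P4 still needs (4, 3, 1) but only (3, 5, 8) is free — short on r4
Permanently blocked: P6, P8 and P4.
(3) The exact count: 0 of the possible complete orderings are safe sequences.
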